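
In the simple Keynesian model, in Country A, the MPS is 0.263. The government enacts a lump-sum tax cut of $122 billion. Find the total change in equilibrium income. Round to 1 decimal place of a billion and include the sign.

+$341.9 billion

MPC = 1 − MPS = 1 − 0.263 = 0.737.
A lump-sum tax change of −$122 billion shifts disposable income by +$122 billion; first-round consumption changes by −c × ΔT = −0.737 × (−$122 billion) = +$89.914 billion.
Expenditure multiplier = 1/(1 − MPC) = 1/(1 − 0.737) = 1/0.263 ≈ 3.802.
The tax multiplier is −c × k ≈ −2.802, so ΔY = k × (−c·ΔT) = (+$89.914 billion) / 0.263 ≈ +$341.9 billion.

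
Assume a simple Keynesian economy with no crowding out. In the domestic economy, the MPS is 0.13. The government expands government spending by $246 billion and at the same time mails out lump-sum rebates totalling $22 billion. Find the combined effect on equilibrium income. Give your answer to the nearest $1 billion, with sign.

MPC = 1 − MPS = 1 − 0.13 = 0.87.
Expenditure multiplier = 1/(1 − MPC) = 1/(1 − 0.87) = 1/0.13 ≈ 7.692.
ΔG contributes k·ΔG = (+$246 billion) / 0.13 ≈ +$1,892.3 billion.
ΔT of −$22 billion changes first-round spending by −c·ΔT = +$19.14 billion, contributing k·(−c·ΔT) = (+$19.14 billion) / 0.13 ≈ +$147.2 billion.
Net ΔY = k(ΔG − c·ΔT) = (+$265.14 billion) / 0.13 ≈ +$2,040 billion.

+$2,040 billion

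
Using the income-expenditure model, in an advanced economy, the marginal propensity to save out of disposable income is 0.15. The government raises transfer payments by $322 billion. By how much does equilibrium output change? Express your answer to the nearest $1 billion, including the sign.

MPC = 1 − MPS = 1 − 0.15 = 0.85.
The transfer change shifts disposable income by +$322 billion, so first-round consumption changes by c·ΔTR = 0.85 × (+$322 billion) = +$273.7 billion.
Expenditure multiplier = 1/(1 − MPC) = 1/(1 − 0.85) = 1/0.15 ≈ 6.667.
The transfer multiplier is c × k ≈ 5.667, so ΔY = k × (c·ΔTR) = (+$273.7 billion) / 0.15 ≈ +$1,825 billion.

+$1,825 billion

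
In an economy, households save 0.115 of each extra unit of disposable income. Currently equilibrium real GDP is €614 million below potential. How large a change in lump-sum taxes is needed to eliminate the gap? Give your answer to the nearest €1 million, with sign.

−€80 million

MPC = 1 − MPS = 1 − 0.115 = 0.885.
Spending multiplier = 1/(1 − MPC) = 1/(1 − 0.885) = 1/0.115 ≈ 8.696.
Tax multiplier = −c·k = −0.885/0.115 ≈ −7.696. Need ΔY = +€614 million, so ΔT = ΔY/(−c·k) = −(+€614 million) × 0.115 / 0.885 ≈ −€80 million.
The government should cut lump-sum taxes by €80 million.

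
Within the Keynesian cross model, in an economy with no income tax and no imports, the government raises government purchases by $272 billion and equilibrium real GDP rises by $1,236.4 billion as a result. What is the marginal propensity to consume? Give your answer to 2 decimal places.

0.78

Implied spending multiplier k = ΔY/ΔG = 1,236.4/272 ≈ 4.5456.
Since k = 1/(1 − MPC), MPC = 1 − 1/k = 1 − ΔG/ΔY = 1 − 272/1,236.4 ≈ 0.78.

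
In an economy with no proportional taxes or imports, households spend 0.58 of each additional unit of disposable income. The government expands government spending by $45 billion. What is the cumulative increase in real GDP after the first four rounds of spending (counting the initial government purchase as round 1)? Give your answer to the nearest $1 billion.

Round 1 adds ΔG = $45 billion; each later round is MPC = 0.58 times the previous.
After 4 rounds: 45 + 26.1 + 15.138 + 8.78004 = ΔG·(1 − c^4)/(1 − c) = 45 × (1 − 0.11316496)/0.42 ≈ $95 billion.

$95 billion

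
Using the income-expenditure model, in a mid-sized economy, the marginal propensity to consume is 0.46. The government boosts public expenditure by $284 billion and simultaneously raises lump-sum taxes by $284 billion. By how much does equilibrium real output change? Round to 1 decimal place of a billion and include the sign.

Expenditure multiplier = 1/(1 − MPC) = 1/(1 − 0.46) = 1/0.54 ≈ 1.852.
ΔG contributes k·ΔG = (+$284 billion) / 0.54 ≈ +$525.9 billion.
ΔT of +$284 billion changes first-round spending by −c·ΔT = −$130.64 billion, contributing k·(−c·ΔT) = (−$130.64 billion) / 0.54 ≈ −$241.9 billion.
With ΔG = ΔT and no other leakages, the balanced-budget multiplier is 1, so ΔY = ΔG = +$284 billion.

+$284.0 billion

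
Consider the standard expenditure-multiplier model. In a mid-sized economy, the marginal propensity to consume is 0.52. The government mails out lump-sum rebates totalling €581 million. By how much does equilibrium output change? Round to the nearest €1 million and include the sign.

A lump-sum tax change of −€581 million shifts disposable income by +€581 million; first-round consumption changes by −c × ΔT = −0.52 × (−€581 million) = +€302.12 million.
Expenditure multiplier = 1/(1 − MPC) = 1/(1 − 0.52) = 1/0.48 ≈ 2.083.
The tax multiplier is −c × k ≈ −1.083, so ΔY = k × (−c·ΔT) = (+€302.12 million) / 0.48 ≈ +€629 million.

+€629 million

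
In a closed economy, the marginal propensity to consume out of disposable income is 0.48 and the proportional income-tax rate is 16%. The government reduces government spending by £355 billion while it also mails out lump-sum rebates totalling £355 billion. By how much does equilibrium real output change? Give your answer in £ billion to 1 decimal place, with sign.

Expenditure multiplier = 1/(1 − c(1−t)) = 1/(1 − 0.48×0.84) = 1/0.5968 ≈ 1.676.
ΔG contributes k·ΔG = (−£355 billion) / 0.5968 ≈ −£594.8 billion.
ΔT of −£355 billion changes first-round spending by −c·ΔT = +£170.4 billion, contributing k·(−c·ΔT) = (+£170.4 billion) / 0.5968 ≈ +£285.5 billion.
Net ΔY = k(ΔG − c·ΔT) = (−£184.6 billion) / 0.5968 ≈ −£309.3 billion.

−£309.3 billion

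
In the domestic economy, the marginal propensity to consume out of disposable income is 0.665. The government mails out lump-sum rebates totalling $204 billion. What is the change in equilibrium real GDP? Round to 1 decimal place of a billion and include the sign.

A lump-sum tax change of −$204 billion shifts disposable income by +$204 billion; first-round consumption changes by −c × ΔT = −0.665 × (−$204 billion) = +$135.66 billion.
Expenditure multiplier = 1/(1 − MPC) = 1/(1 − 0.665) = 1/0.335 ≈ 2.985.
The tax multiplier is −c × k ≈ −1.985, so ΔY = k × (−c·ΔT) = (+$135.66 billion) / 0.335 ≈ +$405 billion.

+$405.0 billion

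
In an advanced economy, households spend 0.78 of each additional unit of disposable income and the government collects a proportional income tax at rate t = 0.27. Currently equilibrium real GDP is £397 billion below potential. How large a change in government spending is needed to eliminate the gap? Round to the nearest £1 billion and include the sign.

Spending multiplier = 1/(1 − c(1−t)) = 1/(1 − 0.78×0.73) = 1/0.4306 ≈ 2.322.
Need ΔY = +£397 billion, so ΔG = ΔY/k = (+£397 billion) × 0.4306 ≈ +£171 billion.
The government should increase government spending by £171 billion.

+£171 billion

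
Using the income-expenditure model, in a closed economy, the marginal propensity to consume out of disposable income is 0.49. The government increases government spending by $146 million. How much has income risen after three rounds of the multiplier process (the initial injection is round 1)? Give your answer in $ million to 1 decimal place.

Round 1 adds ΔG = $146 million; each later round is MPC = 0.49 times the previous.
After 3 rounds: 146 + 71.54 + 35.0546 = ΔG·(1 − c^3)/(1 − c) = 146 × (1 − 0.117649)/0.51 ≈ $252.6 million.

$252.6 million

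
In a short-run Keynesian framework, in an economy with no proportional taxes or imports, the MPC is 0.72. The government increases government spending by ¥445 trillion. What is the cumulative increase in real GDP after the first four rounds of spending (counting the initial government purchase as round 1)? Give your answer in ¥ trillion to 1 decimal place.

¥1,162.2 trillion

Round 1 adds ΔG = ¥445 trillion; each later round is MPC = 0.72 times the previous.
After 4 rounds: 445 + 320.4 + 230.688 + 166.09536 = ΔG·(1 − c^4)/(1 − c) = 445 × (1 − 0.26873856)/0.28 ≈ ¥1,162.2 trillion.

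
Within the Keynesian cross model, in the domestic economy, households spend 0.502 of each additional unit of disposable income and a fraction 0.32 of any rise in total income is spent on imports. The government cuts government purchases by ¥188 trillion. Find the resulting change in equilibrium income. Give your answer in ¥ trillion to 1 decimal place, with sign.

−¥229.8 trillion

Spending multiplier = 1/(1 − c + m) = 1/(1 − 0.502 + 0.32) = 1/0.818 ≈ 1.222.
ΔY = k × ΔG = (−¥188 trillion) / 0.818 ≈ −¥229.8 trillion.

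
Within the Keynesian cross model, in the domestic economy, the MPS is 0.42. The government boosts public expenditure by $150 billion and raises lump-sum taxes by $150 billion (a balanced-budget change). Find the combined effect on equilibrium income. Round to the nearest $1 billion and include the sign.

MPC = 1 − MPS = 1 − 0.42 = 0.58.
Expenditure multiplier = 1/(1 − MPC) = 1/(1 − 0.58) = 1/0.42 ≈ 2.381.
ΔG contributes k·ΔG = (+$150 billion) / 0.42 ≈ +$357.1 billion.
ΔT of +$150 billion changes first-round spending by −c·ΔT = −$87 billion, contributing k·(−c·ΔT) = (−$87 billion) / 0.42 ≈ −$207.1 billion.
With ΔG = ΔT and no other leakages, the balanced-budget multiplier is 1, so ΔY = ΔG = +$150 billion.

+$150 billion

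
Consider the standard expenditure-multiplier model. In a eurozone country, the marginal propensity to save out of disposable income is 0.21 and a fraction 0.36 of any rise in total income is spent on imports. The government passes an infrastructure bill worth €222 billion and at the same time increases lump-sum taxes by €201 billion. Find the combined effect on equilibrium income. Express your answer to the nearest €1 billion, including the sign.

+€111 billion

MPC = 1 − MPS = 1 − 0.21 = 0.79.
Expenditure multiplier = 1/(1 − c + m) = 1/(1 − 0.79 + 0.36) = 1/0.57 ≈ 1.754.
ΔG contributes k·ΔG = (+€222 billion) / 0.57 ≈ +€389.5 billion.
ΔT of +€201 billion changes first-round spending by −c·ΔT = −€158.79 billion, contributing k·(−c·ΔT) = (−€158.79 billion) / 0.57 ≈ −€278.6 billion.
Net ΔY = k(ΔG − c·ΔT) = (+€63.21 billion) / 0.57 ≈ +€111 billion.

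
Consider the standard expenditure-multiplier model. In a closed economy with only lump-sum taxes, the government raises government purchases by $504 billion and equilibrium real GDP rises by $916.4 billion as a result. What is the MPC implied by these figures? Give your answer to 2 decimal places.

0.45

Implied spending multiplier k = ΔY/ΔG = 916.4/504 ≈ 1.8183.
Since k = 1/(1 − MPC), MPC = 1 − 1/k = 1 − ΔG/ΔY = 1 − 504/916.4 ≈ 0.45.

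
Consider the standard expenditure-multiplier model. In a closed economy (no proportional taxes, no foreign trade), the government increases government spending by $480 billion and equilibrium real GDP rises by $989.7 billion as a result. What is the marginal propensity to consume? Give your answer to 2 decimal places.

0.52

Implied spending multiplier k = ΔY/ΔG = 989.7/480 ≈ 2.0619.
Since k = 1/(1 − MPC), MPC = 1 − 1/k = 1 − ΔG/ΔY = 1 − 480/989.7 ≈ 0.52.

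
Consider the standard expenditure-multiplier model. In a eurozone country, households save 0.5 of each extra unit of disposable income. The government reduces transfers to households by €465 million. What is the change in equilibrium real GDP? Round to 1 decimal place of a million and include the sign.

MPC = 1 − MPS = 1 − 0.5 = 0.5.
The transfer change shifts disposable income by −€465 million, so first-round consumption changes by c·ΔTR = 0.5 × (−€465 million) = −€232.5 million.
Expenditure multiplier = 1/(1 − MPC) = 1/(1 − 0.5) = 1/0.5 = 2.
The transfer multiplier is c × k = 1, so ΔY = k × (c·ΔTR) = (−€232.5 million) / 0.5 = −€465 million.

−€465.0 million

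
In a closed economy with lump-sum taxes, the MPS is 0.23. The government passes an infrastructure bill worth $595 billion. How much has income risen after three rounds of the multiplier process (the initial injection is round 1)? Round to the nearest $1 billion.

$1,406 billion

MPC = 1 − MPS = 1 − 0.23 = 0.77.
Round 1 adds ΔG = $595 billion; each later round is MPC = 0.77 times the previous.
After 3 rounds: 595 + 458.15 + 352.7755 = ΔG·(1 − c^3)/(1 − c) = 595 × (1 − 0.456533)/0.23 ≈ $1,406 billion.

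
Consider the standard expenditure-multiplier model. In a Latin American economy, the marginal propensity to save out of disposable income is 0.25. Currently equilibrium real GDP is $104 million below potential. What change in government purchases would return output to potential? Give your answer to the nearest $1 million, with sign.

MPC = 1 − MPS = 1 − 0.25 = 0.75.
Spending multiplier = 1/(1 − MPC) = 1/(1 − 0.75) = 1/0.25 = 4.
Need ΔY = +$104 million, so ΔG = ΔY/k = (+$104 million) × 0.25 = +$26 million.
The government should increase government purchases by $26 million.

+$26 million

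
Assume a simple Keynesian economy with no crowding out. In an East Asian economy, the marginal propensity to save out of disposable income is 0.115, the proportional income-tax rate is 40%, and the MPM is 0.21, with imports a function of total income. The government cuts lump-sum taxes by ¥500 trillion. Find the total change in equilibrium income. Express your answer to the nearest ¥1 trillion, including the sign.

+¥652 trillion

MPC = 1 − MPS = 1 − 0.115 = 0.885.
A lump-sum tax change of −¥500 trillion shifts disposable income by +¥500 trillion; first-round consumption changes by −c × ΔT = −0.885 × (−¥500 trillion) = +¥442.5 trillion.
Expenditure multiplier = 1/(1 − c(1−t) + m) = 1/(1 − 0.885×0.6 + 0.21) = 1/0.679 ≈ 1.473.
The tax multiplier is −c × k ≈ −1.303, so ΔY = k × (−c·ΔT) = (+¥442.5 trillion) / 0.679 ≈ +¥652 trillion.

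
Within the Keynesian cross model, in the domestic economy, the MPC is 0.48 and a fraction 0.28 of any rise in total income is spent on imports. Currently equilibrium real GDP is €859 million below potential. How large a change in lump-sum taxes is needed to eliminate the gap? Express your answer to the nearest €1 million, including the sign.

−€1,432 million

Spending multiplier = 1/(1 − c + m) = 1/(1 − 0.48 + 0.28) = 1/0.8 = 1.25.
Tax multiplier = −c·k = −0.48/0.8 = −0.6. Need ΔY = +€859 million, so ΔT = ΔY/(−c·k) = −(+€859 million) × 0.8 / 0.48 ≈ −€1,432 million.
The government should cut lump-sum taxes by €1,432 million.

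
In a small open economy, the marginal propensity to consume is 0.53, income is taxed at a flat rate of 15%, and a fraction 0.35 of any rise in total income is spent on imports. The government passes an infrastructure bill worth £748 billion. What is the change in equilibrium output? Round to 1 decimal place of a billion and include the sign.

Expenditure multiplier = 1/(1 − c(1−t) + m) = 1/(1 − 0.53×0.85 + 0.35) = 1/0.8995 ≈ 1.112.
ΔY = k × ΔG = (+£748 billion) / 0.8995 ≈ +£831.6 billion.

+£831.6 billion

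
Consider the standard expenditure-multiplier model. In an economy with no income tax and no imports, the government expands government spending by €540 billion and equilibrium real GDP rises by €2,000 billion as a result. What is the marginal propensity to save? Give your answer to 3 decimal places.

Implied spending multiplier k = ΔY/ΔG = 2,000/540 ≈ 3.7037.
Since k = 1/(1 − MPC), MPC = 1 − 1/k = 1 − ΔG/ΔY = 1 − 540/2,000 = 0.730.
MPS = 1 − MPC = 0.270.

0.270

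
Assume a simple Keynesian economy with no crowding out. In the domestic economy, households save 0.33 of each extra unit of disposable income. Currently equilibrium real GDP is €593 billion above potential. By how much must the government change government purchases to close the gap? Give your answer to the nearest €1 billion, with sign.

MPC = 1 − MPS = 1 − 0.33 = 0.67.
Spending multiplier = 1/(1 − MPC) = 1/(1 − 0.67) = 1/0.33 ≈ 3.03.
Need ΔY = −€593 billion, so ΔG = ΔY/k = (−€593 billion) × 0.33 ≈ −€196 billion.
The government should cut government purchases by €196 billion.

−€196 billion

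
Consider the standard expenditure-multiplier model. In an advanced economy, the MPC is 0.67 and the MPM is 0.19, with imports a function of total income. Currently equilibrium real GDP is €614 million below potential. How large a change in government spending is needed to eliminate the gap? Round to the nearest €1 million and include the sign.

+€319 million

Spending multiplier = 1/(1 − c + m) = 1/(1 − 0.67 + 0.19) = 1/0.52 ≈ 1.923.
Need ΔY = +€614 million, so ΔG = ΔY/k = (+€614 million) × 0.52 ≈ +€319 million.
The government should increase government spending by €319 million.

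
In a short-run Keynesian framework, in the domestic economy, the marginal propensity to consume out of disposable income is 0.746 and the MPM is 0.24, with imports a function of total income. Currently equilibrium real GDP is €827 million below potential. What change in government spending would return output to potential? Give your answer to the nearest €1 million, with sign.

Spending multiplier = 1/(1 − c + m) = 1/(1 − 0.746 + 0.24) = 1/0.494 ≈ 2.024.
Need ΔY = +€827 million, so ΔG = ΔY/k = (+€827 million) × 0.494 ≈ +€409 million.
The government should increase government spending by €409 million.

+€409 million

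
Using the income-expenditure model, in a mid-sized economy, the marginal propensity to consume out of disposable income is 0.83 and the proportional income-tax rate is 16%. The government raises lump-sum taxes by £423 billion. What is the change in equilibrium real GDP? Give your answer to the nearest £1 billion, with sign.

A lump-sum tax change of +£423 billion shifts disposable income by −£423 billion; first-round consumption changes by −c × ΔT = −0.83 × (+£423 billion) = −£351.09 billion.
Expenditure multiplier = 1/(1 − c(1−t)) = 1/(1 − 0.83×0.84) = 1/0.3028 ≈ 3.303.
The tax multiplier is −c × k ≈ −2.741, so ΔY = k × (−c·ΔT) = (−£351.09 billion) / 0.3028 ≈ −£1,159 billion.

−£1,159 billion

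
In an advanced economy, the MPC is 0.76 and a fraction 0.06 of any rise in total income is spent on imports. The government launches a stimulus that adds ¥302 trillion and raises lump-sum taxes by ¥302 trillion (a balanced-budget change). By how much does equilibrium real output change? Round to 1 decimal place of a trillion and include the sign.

Expenditure multiplier = 1/(1 − c + m) = 1/(1 − 0.76 + 0.06) = 1/0.3 ≈ 3.333.
ΔG contributes k·ΔG = (+¥302 trillion) / 0.3 ≈ +¥1,006.7 trillion.
ΔT of +¥302 trillion changes first-round spending by −c·ΔT = −¥229.52 trillion, contributing k·(−c·ΔT) = (−¥229.52 trillion) / 0.3 ≈ −¥765.1 trillion.
Net ΔY = k(ΔG − c·ΔT) = (+¥72.48 trillion) / 0.3 = +¥241.6 trillion.

+¥241.6 trillion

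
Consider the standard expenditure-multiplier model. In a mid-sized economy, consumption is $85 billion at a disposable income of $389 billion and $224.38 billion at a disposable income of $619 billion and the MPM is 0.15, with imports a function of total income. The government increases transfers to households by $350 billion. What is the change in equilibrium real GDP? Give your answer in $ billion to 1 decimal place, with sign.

+$389.9 billion

MPC = ΔC/ΔYd = (224.38 − 85)/(619 − 389) = 139.38/230 = 0.606.
The transfer change shifts disposable income by +$350 billion, so first-round consumption changes by c·ΔTR = 0.606 × (+$350 billion) = +$212.1 billion.
Expenditure multiplier = 1/(1 − c + m) = 1/(1 − 0.606 + 0.15) = 1/0.544 ≈ 1.838.
The transfer multiplier is c × k ≈ 1.114, so ΔY = k × (c·ΔTR) = (+$212.1 billion) / 0.544 ≈ +$389.9 billion.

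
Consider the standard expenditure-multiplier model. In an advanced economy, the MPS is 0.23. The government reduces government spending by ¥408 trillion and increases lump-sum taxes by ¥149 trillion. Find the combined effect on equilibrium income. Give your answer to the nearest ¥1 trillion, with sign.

−¥2,273 trillion

MPC = 1 − MPS = 1 − 0.23 = 0.77.
Expenditure multiplier = 1/(1 − MPC) = 1/(1 − 0.77) = 1/0.23 ≈ 4.348.
ΔG contributes k·ΔG = (−¥408 trillion) / 0.23 ≈ −¥1,773.9 trillion.
ΔT of +¥149 trillion changes first-round spending by −c·ΔT = −¥114.73 trillion, contributing k·(−c·ΔT) = (−¥114.73 trillion) / 0.23 ≈ −¥498.8 trillion.
Net ΔY = k(ΔG − c·ΔT) = (−¥522.73 trillion) / 0.23 ≈ −¥2,273 trillion.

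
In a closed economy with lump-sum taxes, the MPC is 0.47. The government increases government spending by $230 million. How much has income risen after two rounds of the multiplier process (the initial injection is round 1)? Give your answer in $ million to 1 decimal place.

Round 1 adds ΔG = $230 million; each later round is MPC = 0.47 times the previous.
After 2 rounds: 230 + 108.1 = ΔG·(1 − c^2)/(1 − c) = 230 × (1 − 0.2209)/0.53 = $338.1 million.

$338.1 million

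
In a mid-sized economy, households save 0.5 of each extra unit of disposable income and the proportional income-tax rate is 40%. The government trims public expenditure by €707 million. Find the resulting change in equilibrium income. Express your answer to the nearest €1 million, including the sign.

MPC = 1 − MPS = 1 − 0.5 = 0.5.
Expenditure multiplier = 1/(1 − c(1−t)) = 1/(1 − 0.5×0.6) = 1/0.7 ≈ 1.429.
ΔY = k × ΔG = (−€707 million) / 0.7 = −€1,010 million.

−€1,010 million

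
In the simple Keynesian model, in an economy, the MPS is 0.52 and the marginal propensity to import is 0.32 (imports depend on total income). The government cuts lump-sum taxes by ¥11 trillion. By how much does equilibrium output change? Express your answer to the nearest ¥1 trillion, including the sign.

MPC = 1 − MPS = 1 − 0.52 = 0.48.
A lump-sum tax change of −¥11 trillion shifts disposable income by +¥11 trillion; first-round consumption changes by −c × ΔT = −0.48 × (−¥11 trillion) = +¥5.28 trillion.
Expenditure multiplier = 1/(1 − c + m) = 1/(1 − 0.48 + 0.32) = 1/0.84 ≈ 1.19.
The tax multiplier is −c × k ≈ −0.571, so ΔY = k × (−c·ΔT) = (+¥5.28 trillion) / 0.84 ≈ +¥6 trillion.

+¥6 trillion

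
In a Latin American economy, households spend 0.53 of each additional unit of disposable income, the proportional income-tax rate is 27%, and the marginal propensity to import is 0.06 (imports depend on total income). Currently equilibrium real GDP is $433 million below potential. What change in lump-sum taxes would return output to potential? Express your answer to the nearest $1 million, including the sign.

Spending multiplier = 1/(1 − c(1−t) + m) = 1/(1 − 0.53×0.73 + 0.06) = 1/0.6731 ≈ 1.486.
Tax multiplier = −c·k = −0.53/0.6731 ≈ −0.787. Need ΔY = +$433 million, so ΔT = ΔY/(−c·k) = −(+$433 million) × 0.6731 / 0.53 ≈ −$550 million.
The government should cut lump-sum taxes by $550 million.

−$550 million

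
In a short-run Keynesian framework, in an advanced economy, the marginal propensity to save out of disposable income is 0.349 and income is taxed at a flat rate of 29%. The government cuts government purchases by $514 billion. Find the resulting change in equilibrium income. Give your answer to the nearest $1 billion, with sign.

MPC = 1 − MPS = 1 − 0.349 = 0.651.
Spending multiplier = 1/(1 − c(1−t)) = 1/(1 − 0.651×0.71) = 1/0.53779 ≈ 1.859.
ΔY = k × ΔG = (−$514 billion) / 0.53779 ≈ −$956 billion.

−$956 billion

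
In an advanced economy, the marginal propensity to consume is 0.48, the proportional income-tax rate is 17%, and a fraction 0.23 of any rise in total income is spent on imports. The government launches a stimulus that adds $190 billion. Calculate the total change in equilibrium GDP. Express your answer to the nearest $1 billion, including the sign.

+$228 billion

Spending multiplier = 1/(1 − c(1−t) + m) = 1/(1 − 0.48×0.83 + 0.23) = 1/0.8316 ≈ 1.203.
ΔY = k × ΔG = (+$190 billion) / 0.8316 ≈ +$228 billion.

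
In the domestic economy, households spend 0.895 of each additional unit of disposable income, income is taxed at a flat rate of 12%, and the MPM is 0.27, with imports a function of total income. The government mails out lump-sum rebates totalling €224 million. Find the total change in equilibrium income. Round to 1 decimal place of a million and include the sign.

+€415.6 million

A lump-sum tax change of −€224 million shifts disposable income by +€224 million; first-round consumption changes by −c × ΔT = −0.895 × (−€224 million) = +€200.48 million.
Expenditure multiplier = 1/(1 − c(1−t) + m) = 1/(1 − 0.895×0.88 + 0.27) = 1/0.4824 ≈ 2.073.
The tax multiplier is −c × k ≈ −1.855, so ΔY = k × (−c·ΔT) = (+€200.48 million) / 0.4824 ≈ +€415.6 million.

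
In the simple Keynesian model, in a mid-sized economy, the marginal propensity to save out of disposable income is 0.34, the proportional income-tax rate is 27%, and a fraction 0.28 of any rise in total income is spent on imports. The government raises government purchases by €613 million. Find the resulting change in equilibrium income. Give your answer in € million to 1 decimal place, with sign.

MPC = 1 − MPS = 1 − 0.34 = 0.66.
Spending multiplier = 1/(1 − c(1−t) + m) = 1/(1 − 0.66×0.73 + 0.28) = 1/0.7982 ≈ 1.253.
ΔY = k × ΔG = (+€613 million) / 0.7982 ≈ +€768 million.

+€768.0 million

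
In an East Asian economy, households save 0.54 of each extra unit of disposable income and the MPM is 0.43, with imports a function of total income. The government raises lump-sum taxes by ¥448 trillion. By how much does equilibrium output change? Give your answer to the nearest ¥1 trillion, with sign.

−¥212 trillion

MPC = 1 − MPS = 1 − 0.54 = 0.46.
A lump-sum tax change of +¥448 trillion shifts disposable income by −¥448 trillion; first-round consumption changes by −c × ΔT = −0.46 × (+¥448 trillion) = −¥206.08 trillion.
Expenditure multiplier = 1/(1 − c + m) = 1/(1 − 0.46 + 0.43) = 1/0.97 ≈ 1.031.
The tax multiplier is −c × k ≈ −0.474, so ΔY = k × (−c·ΔT) = (−¥206.08 trillion) / 0.97 ≈ −¥212 trillion.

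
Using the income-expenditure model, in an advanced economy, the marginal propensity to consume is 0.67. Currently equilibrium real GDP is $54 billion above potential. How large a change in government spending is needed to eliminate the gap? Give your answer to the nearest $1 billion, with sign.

Spending multiplier = 1/(1 − MPC) = 1/(1 − 0.67) = 1/0.33 ≈ 3.03.
Need ΔY = −$54 billion, so ΔG = ΔY/k = (−$54 billion) × 0.33 ≈ −$18 billion.
The government should cut government spending by $18 billion.

−$18 billion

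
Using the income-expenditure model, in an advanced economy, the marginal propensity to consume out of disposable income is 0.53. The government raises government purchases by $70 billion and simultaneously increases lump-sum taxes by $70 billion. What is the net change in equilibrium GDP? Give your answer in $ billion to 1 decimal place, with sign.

Expenditure multiplier = 1/(1 − MPC) = 1/(1 − 0.53) = 1/0.47 ≈ 2.128.
ΔG contributes k·ΔG = (+$70 billion) / 0.47 ≈ +$148.9 billion.
ΔT of +$70 billion changes first-round spending by −c·ΔT = −$37.1 billion, contributing k·(−c·ΔT) = (−$37.1 billion) / 0.47 ≈ −$78.9 billion.
With ΔG = ΔT and no other leakages, the balanced-budget multiplier is 1, so ΔY = ΔG = +$70 billion.

+$70.0 billion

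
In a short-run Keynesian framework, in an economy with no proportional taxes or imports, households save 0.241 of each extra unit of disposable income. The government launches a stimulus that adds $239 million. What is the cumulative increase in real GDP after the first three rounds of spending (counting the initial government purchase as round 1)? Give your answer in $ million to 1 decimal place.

MPC = 1 − MPS = 1 − 0.241 = 0.759.
Round 1 adds ΔG = $239 million; each later round is MPC = 0.759 times the previous.
After 3 rounds: 239 + 181.401 + 137.683359 = ΔG·(1 − c^3)/(1 − c) = 239 × (1 − 0.437245479)/0.241 ≈ $558.1 million.

$558.1 million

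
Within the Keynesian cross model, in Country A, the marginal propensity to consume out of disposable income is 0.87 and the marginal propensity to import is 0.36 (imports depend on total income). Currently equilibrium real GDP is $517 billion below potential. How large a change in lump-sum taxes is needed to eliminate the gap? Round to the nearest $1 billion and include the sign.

Spending multiplier = 1/(1 − c + m) = 1/(1 − 0.87 + 0.36) = 1/0.49 ≈ 2.041.
Tax multiplier = −c·k = −0.87/0.49 ≈ −1.776. Need ΔY = +$517 billion, so ΔT = ΔY/(−c·k) = −(+$517 billion) × 0.49 / 0.87 ≈ −$291 billion.
The government should cut lump-sum taxes by $291 billion.

−$291 billion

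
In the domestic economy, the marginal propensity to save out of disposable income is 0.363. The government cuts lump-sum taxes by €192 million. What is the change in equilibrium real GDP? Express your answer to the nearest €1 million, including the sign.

+€337 million

MPC = 1 − MPS = 1 − 0.363 = 0.637.
A lump-sum tax change of −€192 million shifts disposable income by +€192 million; first-round consumption changes by −c × ΔT = −0.637 × (−€192 million) = +€122.304 million.
Expenditure multiplier = 1/(1 − MPC) = 1/(1 − 0.637) = 1/0.363 ≈ 2.755.
The tax multiplier is −c × k ≈ −1.755, so ΔY = k × (−c·ΔT) = (+€122.304 million) / 0.363 ≈ +€337 million.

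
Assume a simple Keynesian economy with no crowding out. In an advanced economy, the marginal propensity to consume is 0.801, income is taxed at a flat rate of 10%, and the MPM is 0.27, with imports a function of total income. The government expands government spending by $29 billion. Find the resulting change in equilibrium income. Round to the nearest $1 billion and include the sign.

+$53 billion

Expenditure multiplier = 1/(1 − c(1−t) + m) = 1/(1 − 0.801×0.9 + 0.27) = 1/0.5491 ≈ 1.821.
ΔY = k × ΔG = (+$29 billion) / 0.5491 ≈ +$53 billion.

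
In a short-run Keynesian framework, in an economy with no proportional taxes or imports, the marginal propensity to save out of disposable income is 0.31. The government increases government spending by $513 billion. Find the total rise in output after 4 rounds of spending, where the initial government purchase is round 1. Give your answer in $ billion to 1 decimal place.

$1,279.7 billion

MPC = 1 − MPS = 1 − 0.31 = 0.69.
Round 1 adds ΔG = $513 billion; each later round is MPC = 0.69 times the previous.
After 4 rounds: 513 + 353.97 + 244.2393 + 168.525117 = ΔG·(1 − c^4)/(1 − c) = 513 × (1 − 0.22667121)/0.31 ≈ $1,279.7 billion.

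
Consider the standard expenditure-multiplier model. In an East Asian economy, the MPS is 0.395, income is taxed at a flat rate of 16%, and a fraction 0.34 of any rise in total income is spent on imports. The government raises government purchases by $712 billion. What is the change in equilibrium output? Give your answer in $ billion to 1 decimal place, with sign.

MPC = 1 − MPS = 1 − 0.395 = 0.605.
Government-spending multiplier = 1/(1 − c(1−t) + m) = 1/(1 − 0.605×0.84 + 0.34) = 1/0.8318 ≈ 1.202.
ΔY = k × ΔG = (+$712 billion) / 0.8318 ≈ +$856 billion.

+$856.0 billion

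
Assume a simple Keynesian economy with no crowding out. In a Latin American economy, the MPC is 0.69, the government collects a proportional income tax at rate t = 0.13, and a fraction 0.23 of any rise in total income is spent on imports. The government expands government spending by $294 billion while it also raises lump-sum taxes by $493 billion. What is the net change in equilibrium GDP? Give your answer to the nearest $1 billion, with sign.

Expenditure multiplier = 1/(1 − c(1−t) + m) = 1/(1 − 0.69×0.87 + 0.23) = 1/0.6297 ≈ 1.588.
ΔG contributes k·ΔG = (+$294 billion) / 0.6297 ≈ +$466.9 billion.
ΔT of +$493 billion changes first-round spending by −c·ΔT = −$340.17 billion, contributing k·(−c·ΔT) = (−$340.17 billion) / 0.6297 ≈ −$540.2 billion.
Net ΔY = k(ΔG − c·ΔT) = (−$46.17 billion) / 0.6297 ≈ −$73 billion.

−$73 billion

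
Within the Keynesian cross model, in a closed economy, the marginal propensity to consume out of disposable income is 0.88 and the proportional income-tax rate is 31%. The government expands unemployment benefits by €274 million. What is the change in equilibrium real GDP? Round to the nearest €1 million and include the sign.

The transfer change shifts disposable income by +€274 million, so first-round consumption changes by c·ΔTR = 0.88 × (+€274 million) = +€241.12 million.
Expenditure multiplier = 1/(1 − c(1−t)) = 1/(1 − 0.88×0.69) = 1/0.3928 ≈ 2.546.
The transfer multiplier is c × k ≈ 2.24, so ΔY = k × (c·ΔTR) = (+€241.12 million) / 0.3928 ≈ +€614 million.

+€614 million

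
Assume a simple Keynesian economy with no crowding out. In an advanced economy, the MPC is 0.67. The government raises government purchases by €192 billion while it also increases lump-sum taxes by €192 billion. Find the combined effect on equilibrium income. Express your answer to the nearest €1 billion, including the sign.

+€192 billion

Expenditure multiplier = 1/(1 − MPC) = 1/(1 − 0.67) = 1/0.33 ≈ 3.03.
ΔG contributes k·ΔG = (+€192 billion) / 0.33 ≈ +€581.8 billion.
ΔT of +€192 billion changes first-round spending by −c·ΔT = −€128.64 billion, contributing k·(−c·ΔT) = (−€128.64 billion) / 0.33 ≈ −€389.8 billion.
With ΔG = ΔT and no other leakages, the balanced-budget multiplier is 1, so ΔY = ΔG = +€192 billion.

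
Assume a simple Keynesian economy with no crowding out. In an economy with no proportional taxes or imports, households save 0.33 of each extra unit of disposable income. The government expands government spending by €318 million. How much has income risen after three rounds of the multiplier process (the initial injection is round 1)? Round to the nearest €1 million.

MPC = 1 − MPS = 1 − 0.33 = 0.67.
Round 1 adds ΔG = €318 million; each later round is MPC = 0.67 times the previous.
After 3 rounds: 318 + 213.06 + 142.7502 = ΔG·(1 − c^3)/(1 − c) = 318 × (1 − 0.300763)/0.33 ≈ €674 million.

€674 million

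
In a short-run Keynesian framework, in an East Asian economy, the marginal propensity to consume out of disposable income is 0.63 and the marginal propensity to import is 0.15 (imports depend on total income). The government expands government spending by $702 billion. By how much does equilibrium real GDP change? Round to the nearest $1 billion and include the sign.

+$1,350 billion

Government-spending multiplier = 1/(1 − c + m) = 1/(1 − 0.63 + 0.15) = 1/0.52 ≈ 1.923.
ΔY = k × ΔG = (+$702 billion) / 0.52 = +$1,350 billion.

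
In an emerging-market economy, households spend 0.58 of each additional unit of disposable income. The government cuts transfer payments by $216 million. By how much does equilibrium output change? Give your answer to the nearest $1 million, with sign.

The transfer change shifts disposable income by −$216 million, so first-round consumption changes by c·ΔTR = 0.58 × (−$216 million) = −$125.28 million.
Expenditure multiplier = 1/(1 − MPC) = 1/(1 − 0.58) = 1/0.42 ≈ 2.381.
The transfer multiplier is c × k ≈ 1.381, so ΔY = k × (c·ΔTR) = (−$125.28 million) / 0.42 ≈ −$298 million.

−$298 million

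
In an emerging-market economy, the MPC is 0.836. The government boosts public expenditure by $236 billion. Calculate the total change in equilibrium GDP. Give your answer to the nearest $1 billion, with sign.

+$1,439 billion

Government-spending multiplier = 1/(1 − MPC) = 1/(1 − 0.836) = 1/0.164 ≈ 6.098.
ΔY = k × ΔG = (+$236 billion) / 0.164 ≈ +$1,439 billion.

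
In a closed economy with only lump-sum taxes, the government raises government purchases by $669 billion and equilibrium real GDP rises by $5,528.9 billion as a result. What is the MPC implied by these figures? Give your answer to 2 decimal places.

Implied spending multiplier k = ΔY/ΔG = 5,528.9/669 ≈ 8.2644.
Since k = 1/(1 − MPC), MPC = 1 − 1/k = 1 − ΔG/ΔY = 1 − 669/5,528.9 ≈ 0.88.

0.88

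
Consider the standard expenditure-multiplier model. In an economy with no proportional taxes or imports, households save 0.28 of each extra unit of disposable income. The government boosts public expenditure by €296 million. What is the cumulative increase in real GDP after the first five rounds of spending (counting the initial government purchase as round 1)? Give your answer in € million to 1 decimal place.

€852.6 million

MPC = 1 − MPS = 1 − 0.28 = 0.72.
Round 1 adds ΔG = €296 million; each later round is MPC = 0.72 times the previous.
After 5 rounds: 296 + 213.12 + 153.4464 + 110.481408 + 79.54661376 = ΔG·(1 − c^5)/(1 − c) = 296 × (1 − 0.1934917632)/0.28 ≈ €852.6 million.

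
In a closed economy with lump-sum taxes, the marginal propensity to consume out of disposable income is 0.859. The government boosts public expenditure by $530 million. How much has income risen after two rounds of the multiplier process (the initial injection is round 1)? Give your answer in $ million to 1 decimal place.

$985.3 million

Round 1 adds ΔG = $530 million; each later round is MPC = 0.859 times the previous.
After 2 rounds: 530 + 455.27 = ΔG·(1 − c^2)/(1 − c) = 530 × (1 − 0.737881)/0.141 ≈ $985.3 million.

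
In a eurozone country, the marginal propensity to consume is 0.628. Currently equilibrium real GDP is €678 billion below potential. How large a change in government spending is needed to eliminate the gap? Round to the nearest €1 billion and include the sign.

+€252 billion

Spending multiplier = 1/(1 − MPC) = 1/(1 − 0.628) = 1/0.372 ≈ 2.688.
Need ΔY = +€678 billion, so ΔG = ΔY/k = (+€678 billion) × 0.372 ≈ +€252 billion.
The government should increase government spending by €252 billion.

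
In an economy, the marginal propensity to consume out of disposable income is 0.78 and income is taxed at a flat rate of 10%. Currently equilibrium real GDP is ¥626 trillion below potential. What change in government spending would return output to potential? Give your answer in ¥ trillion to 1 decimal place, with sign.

+¥186.5 trillion

Spending multiplier = 1/(1 − c(1−t)) = 1/(1 − 0.78×0.9) = 1/0.298 ≈ 3.356.
Need ΔY = +¥626 trillion, so ΔG = ΔY/k = (+¥626 trillion) × 0.298 ≈ +¥186.5 trillion.
The government should increase government spending by ¥186.5 trillion.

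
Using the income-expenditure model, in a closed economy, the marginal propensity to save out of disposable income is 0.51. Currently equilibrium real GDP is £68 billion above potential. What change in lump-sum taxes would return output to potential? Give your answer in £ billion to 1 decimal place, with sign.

+£70.8 billion

MPC = 1 − MPS = 1 − 0.51 = 0.49.
Spending multiplier = 1/(1 − MPC) = 1/(1 − 0.49) = 1/0.51 ≈ 1.961.
Tax multiplier = −c·k = −0.49/0.51 ≈ −0.961. Need ΔY = −£68 billion, so ΔT = ΔY/(−c·k) = −(−£68 billion) × 0.51 / 0.49 ≈ +£70.8 billion.
The government should raise lump-sum taxes by £70.8 billion.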